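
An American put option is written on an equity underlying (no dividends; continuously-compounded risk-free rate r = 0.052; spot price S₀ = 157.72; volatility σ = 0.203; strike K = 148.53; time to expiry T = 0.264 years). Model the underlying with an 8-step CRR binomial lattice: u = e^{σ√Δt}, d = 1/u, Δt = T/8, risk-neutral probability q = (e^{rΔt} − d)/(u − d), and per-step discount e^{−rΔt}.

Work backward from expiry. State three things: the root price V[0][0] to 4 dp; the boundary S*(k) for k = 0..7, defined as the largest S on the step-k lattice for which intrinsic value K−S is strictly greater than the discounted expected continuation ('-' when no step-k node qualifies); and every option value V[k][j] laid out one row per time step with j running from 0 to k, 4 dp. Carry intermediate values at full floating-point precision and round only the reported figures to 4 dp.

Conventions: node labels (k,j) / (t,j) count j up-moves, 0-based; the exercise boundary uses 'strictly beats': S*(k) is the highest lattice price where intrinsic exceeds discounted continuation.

price = 2.3589
boundary = - - - - - 131.1626 136.0897 141.2019
tree:
2.3589
3.7476 1.0541
5.8031 1.8171 0.3364
8.7116 3.0731 0.6359 0.0544
12.5909 5.0737 1.1922 0.1121 0.0000
17.3674 8.1177 2.2133 0.2310 0.0000 0.0000
22.1162 12.4403 4.0587 0.4763 0.0000 0.0000 0.0000
26.6930 17.3674 7.3281 0.9818 0.0000 0.0000 0.0000 0.0000
31.1042 22.1162 12.4403 2.0238 0.0000 0.0000 0.0000 0.0000 0.0000

Δt=0.03300, u=1.03757, d=0.96379, q=0.51406, disc=e^(-rΔt)=0.99829
k=8 terminal: V=max(K-S,0) → 31.1042 22.1162 12.4403 2.0238 0.0000 0.0000 0.0000 0.0000 0.0000
k=7: j=0 S=121.8370 intr=26.6930 cont=26.4384 V=26.6930[EX]; j=1 S=131.1626 intr=17.3674 cont=17.1128 V=17.3674[EX]; j=2 S=141.2019 intr=7.3281 cont=7.0734 V=7.3281[EX]; j=3 S=152.0097 intr=0.0000 cont=0.9818 V=0.9818[hold]; j=4 S=163.6448 intr=0.0000 cont=0.0000 V=0.0000[hold]; j=5 S=176.1704 intr=0.0000 cont=0.0000 V=0.0000[hold]; j=6 S=189.6547 intr=0.0000 cont=0.0000 V=0.0000[hold]; j=7 S=204.1712 intr=0.0000 cont=0.0000 V=0.0000[hold]  S*(7)=141.2019
k=6: j=0 S=126.4138 intr=22.1162 cont=21.8615 V=22.1162[EX]; j=1 S=136.0897 intr=12.4403 cont=12.1856 V=12.4403[EX]; j=2 S=146.5062 intr=2.0238 cont=4.0587 V=4.0587[hold]; j=3 S=157.7200 intr=0.0000 cont=0.4763 V=0.4763[hold]; j=4 S=169.7921 intr=0.0000 cont=0.0000 V=0.0000[hold]; j=5 S=182.7883 intr=0.0000 cont=0.0000 V=0.0000[hold]; j=6 S=196.7791 intr=0.0000 cont=0.0000 V=0.0000[hold]  S*(6)=136.0897
k=5: j=0 S=131.1626 intr=17.3674 cont=17.1128 V=17.3674[EX]; j=1 S=141.2019 intr=7.3281 cont=8.1177 V=8.1177[hold]; j=2 S=152.0097 intr=0.0000 cont=2.2133 V=2.2133[hold]; j=3 S=163.6448 intr=0.0000 cont=0.2310 V=0.2310[hold]; j=4 S=176.1704 intr=0.0000 cont=0.0000 V=0.0000[hold]; j=5 S=189.6547 intr=0.0000 cont=0.0000 V=0.0000[hold]  S*(5)=131.1626
k=4: j=0 S=136.0897 intr=12.4403 cont=12.5909 V=12.5909[hold]; j=1 S=146.5062 intr=2.0238 cont=5.0737 V=5.0737[hold]; j=2 S=157.7200 intr=0.0000 cont=1.1922 V=1.1922[hold]; j=3 S=169.7921 intr=0.0000 cont=0.1121 V=0.1121[hold]; j=4 S=182.7883 intr=0.0000 cont=0.0000 V=0.0000[hold]  S*(4)=-
k=3: j=0 S=141.2019 intr=7.3281 cont=8.7116 V=8.7116[hold]; j=1 S=152.0097 intr=0.0000 cont=3.0731 V=3.0731[hold]; j=2 S=163.6448 intr=0.0000 cont=0.6359 V=0.6359[hold]; j=3 S=176.1704 intr=0.0000 cont=0.0544 V=0.0544[hold]  S*(3)=-
k=2: j=0 S=146.5062 intr=2.0238 cont=5.8031 V=5.8031[hold]; j=1 S=157.7200 intr=0.0000 cont=1.8171 V=1.8171[hold]; j=2 S=169.7921 intr=0.0000 cont=0.3364 V=0.3364[hold]  S*(2)=-
k=1: j=0 S=152.0097 intr=0.0000 cont=3.7476 V=3.7476[hold]; j=1 S=163.6448 intr=0.0000 cont=1.0541 V=1.0541[hold]  S*(1)=-
k=0: j=0 S=157.7200 intr=0.0000 cont=2.3589 V=2.3589[hold]  S*(0)=-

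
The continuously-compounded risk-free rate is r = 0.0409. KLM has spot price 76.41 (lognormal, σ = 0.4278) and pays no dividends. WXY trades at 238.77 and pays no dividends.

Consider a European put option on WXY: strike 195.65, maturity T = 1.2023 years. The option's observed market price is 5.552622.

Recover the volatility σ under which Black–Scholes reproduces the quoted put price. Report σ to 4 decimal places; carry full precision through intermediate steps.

At σ = 0.2474 the Black–Scholes value reproduces the quote:
σ√T = 0.2474·√1.2023 = 0.271273
d₁ = (ln(S/K) + (r+σ²/2)T) / (σ√T) = (ln(238.77/195.65) + (0.0409+0.2474²/2)·1.2023) / 0.271273 = (0.199173 + 0.085969) / 0.271273 = 1.051126
d₂ = d₁ − σ√T = 1.051126 − 0.271273 = 0.779854
e^{−rT} = 0.952015
N(−d₁) = 0.146600,  N(−d₂) = 0.217739
V = K·e^{−rT}·N(−d₂) − S·N(−d₁) = 40.556369 − 35.003748 = 5.552622 (the quoted price), and the Black–Scholes price is strictly increasing in σ, so σ is unique

sigma = 0.2474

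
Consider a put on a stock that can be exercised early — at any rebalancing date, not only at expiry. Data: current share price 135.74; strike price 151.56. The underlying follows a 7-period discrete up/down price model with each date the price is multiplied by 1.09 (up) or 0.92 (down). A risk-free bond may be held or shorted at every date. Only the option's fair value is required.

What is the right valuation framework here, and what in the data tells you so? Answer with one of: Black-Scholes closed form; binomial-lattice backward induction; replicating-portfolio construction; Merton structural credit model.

framework: binomial-lattice backward induction

Key observation: with exercise allowed before expiry on a discrete up/down model (7 steps from spot 135.74), the strike-151.56 put's value must be rolled back through the tree testing early exercise at each node.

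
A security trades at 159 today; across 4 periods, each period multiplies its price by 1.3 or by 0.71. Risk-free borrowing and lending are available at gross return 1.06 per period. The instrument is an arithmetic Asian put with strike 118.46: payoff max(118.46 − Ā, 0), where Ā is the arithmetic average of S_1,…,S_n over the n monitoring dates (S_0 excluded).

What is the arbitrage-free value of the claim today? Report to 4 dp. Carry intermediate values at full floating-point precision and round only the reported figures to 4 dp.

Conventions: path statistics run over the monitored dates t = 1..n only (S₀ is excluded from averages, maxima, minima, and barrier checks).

price = 3.7508

With p* = (R−d)/(u−d) = 0.5932, sum probability × payoff across the paths and divide by R^4.
Enumerate all 2^4 = 16 price paths (U = up ×1.3, D = down ×0.71); each path with k up-moves has probability p*^k·(1−p*)^(4−k).
DDDD: Ā=72.5886, payoff=45.8714, prob=0.027380
UDDD: Ā=132.9087, payoff=0.0000, prob=0.039929
DUDD: Ā=109.4562, payoff=9.0038, prob=0.039929
UUDD: Ā=200.4127, payoff=0.0000, prob=0.058231
DDUD: Ā=92.8049, payoff=25.6551, prob=0.039929
UDUD: Ā=169.9245, payoff=0.0000, prob=0.058231
DUUD: Ā=146.4720, payoff=0.0000, prob=0.058231
UUUD: Ā=268.1881, payoff=0.0000, prob=0.084919
DDDU: Ā=80.9825, payoff=37.4775, prob=0.039929
UDDU: Ā=148.2778, payoff=0.0000, prob=0.058231
DUDU: Ā=124.8253, payoff=0.0000, prob=0.058231
UUDU: Ā=228.5534, payoff=0.0000, prob=0.084919
DDUU: Ā=108.1740, payoff=10.2860, prob=0.058231
UDUU: Ā=198.0651, payoff=0.0000, prob=0.084919
DUUU: Ā=174.6126, payoff=0.0000, prob=0.084919
UUUU: Ā=319.7132, payoff=0.0000, prob=0.123841
Price = Σ prob·payoff / R^4 = 4.735299 / 1.262477 = 3.7508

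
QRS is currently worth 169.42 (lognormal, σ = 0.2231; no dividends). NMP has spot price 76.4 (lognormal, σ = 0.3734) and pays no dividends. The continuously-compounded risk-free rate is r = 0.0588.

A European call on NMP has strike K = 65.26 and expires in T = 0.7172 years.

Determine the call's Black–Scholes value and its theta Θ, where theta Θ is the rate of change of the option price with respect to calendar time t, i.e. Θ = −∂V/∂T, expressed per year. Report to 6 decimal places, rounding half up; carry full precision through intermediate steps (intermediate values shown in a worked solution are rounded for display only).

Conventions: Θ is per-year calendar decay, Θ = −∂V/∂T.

σ√T = 0.3734·√0.7172 = 0.316224
d₁ = (ln(S/K) + (r+σ²/2)T) / (σ√T) = (ln(76.4/65.26) + (0.0588+0.3734²/2)·0.7172) / 0.316224 = (0.157603 + 0.092170) / 0.316224 = 0.789863
d₂ = d₁ − σ√T = 0.789863 − 0.316224 = 0.473639
e^{−rT} = 0.958705
N(d₁) = 0.785196,  N(d₂) = 0.682121
Call price V = S·N(d₁) − K·e^{−rT}·N(d₂) = 59.988987 − 42.677013 = 17.311975
φ(d₁) = (1/√(2π))·e^{−d₁²/2} = 0.292035
Θ = −S·φ(d₁)·σ/(2√T) − r·K·e^{−rT}·N(d₂) = −4.918729 − 2.509408 = -7.428138

price = 17.311975
Θ = -7.428138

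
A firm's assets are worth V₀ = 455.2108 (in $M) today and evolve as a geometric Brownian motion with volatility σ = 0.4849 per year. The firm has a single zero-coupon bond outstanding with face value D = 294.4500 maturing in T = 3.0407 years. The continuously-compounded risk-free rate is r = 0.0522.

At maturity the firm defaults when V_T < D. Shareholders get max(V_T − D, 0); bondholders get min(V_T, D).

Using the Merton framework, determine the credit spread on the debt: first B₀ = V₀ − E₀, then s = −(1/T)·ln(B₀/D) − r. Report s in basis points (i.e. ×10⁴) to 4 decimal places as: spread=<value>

spread=549.4822

With assets at 455.2108 and a single debt payment of 294.4500 at 3.0407 years:
d₁ = [ln(V₀/D) + (r + σ²/2)T] / (σ√T)
   = [ln(455.2108/294.4500) + (0.0522 + 0.5·0.4849²)·3.0407] / (0.4849·√3.0407)
   = [0.435651 + 0.516201] / 0.845549 = 1.125721
d₂ = d₁ − σ√T = 1.125721 − 0.845549 = 0.280172
N(d₁) = 0.869858,  N(d₂) = 0.610327,  e^(−rT) = 0.853231
E₀ = V₀·N(d₁) − D·e^(−rT)·N(d₂)
   = 455.2108·0.869858 − 294.4500·0.853231·0.610327 = 242.633942
B₀ = V₀ − E₀ = 455.2108 − 242.633942 = 212.576858
spread = −(1/T)·ln(B₀/D) − r = −(1/3.0407)·ln(212.576858/294.4500) − 0.0522 = 0.05494822
in basis points: 0.05494822 × 10⁴ = 549.4822 bp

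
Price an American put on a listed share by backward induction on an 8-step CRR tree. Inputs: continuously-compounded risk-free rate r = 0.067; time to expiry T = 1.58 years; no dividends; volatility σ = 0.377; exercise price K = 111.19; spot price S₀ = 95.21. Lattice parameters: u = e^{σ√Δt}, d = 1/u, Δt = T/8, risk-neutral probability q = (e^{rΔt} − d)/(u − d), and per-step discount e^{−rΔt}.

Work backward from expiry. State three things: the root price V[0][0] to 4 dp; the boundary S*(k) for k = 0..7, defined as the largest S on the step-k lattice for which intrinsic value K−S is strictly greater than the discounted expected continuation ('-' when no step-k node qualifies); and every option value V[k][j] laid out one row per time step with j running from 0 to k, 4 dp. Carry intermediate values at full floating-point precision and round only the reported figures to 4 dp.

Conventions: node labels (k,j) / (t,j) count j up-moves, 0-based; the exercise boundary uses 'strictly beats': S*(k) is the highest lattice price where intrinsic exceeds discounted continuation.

price = 23.5178
boundary = - - 68.1016 57.5963 68.1016 57.5963 68.1016 80.5230
tree:
23.5178
32.3189 15.2675
43.0884 22.3182 8.5625
53.5937 31.5863 13.5646 3.7450
62.4785 43.0884 20.8268 6.6005 0.9642
69.9927 53.5937 30.7330 11.3895 1.9455 0.0000
76.3478 62.4785 43.0884 19.0897 3.9253 0.0000 0.0000
81.7225 69.9927 53.5937 30.6670 7.9200 0.0000 0.0000 0.0000
86.2681 76.3478 62.4785 43.0884 15.9800 0.0000 0.0000 0.0000 0.0000

params: Δt=0.19750 u=1.18240 d=0.84574 q=0.49778 e^(-rΔt)=0.98685
t_8 payoffs: 86.2681 76.3478 62.4785 43.0884 15.9800 0.0000 0.0000 0.0000 0.0000
t_7: node(7,0) S=29.4675 payoff=81.7225 vs cont=80.2609 → 81.7225 [stop]  node(7,1) S=41.1973 payoff=69.9927 vs cont=68.5311 → 69.9927 [stop]  node(7,2) S=57.5963 payoff=53.5937 vs cont=52.1321 → 53.5937 [stop]  node(7,3) S=80.5230 payoff=30.6670 vs cont=29.2054 → 30.6670 [stop]  node(7,4) S=112.5759 payoff=0.0000 vs cont=7.9200 → 7.9200 [wait]  node(7,5) S=157.3877 payoff=0.0000 vs cont=0.0000 → 0.0000 [wait]  node(7,6) S=220.0373 payoff=0.0000 vs cont=0.0000 → 0.0000 [wait]  node(7,7) S=307.6252 payoff=0.0000 vs cont=0.0000 → 0.0000 [wait]  ⇒ S*(7)=80.5230
t_6: node(6,0) S=34.8422 payoff=76.3478 vs cont=74.8861 → 76.3478 [stop]  node(6,1) S=48.7115 payoff=62.4785 vs cont=61.0169 → 62.4785 [stop]  node(6,2) S=68.1016 payoff=43.0884 vs cont=41.6268 → 43.0884 [stop]  node(6,3) S=95.2100 payoff=15.9800 vs cont=19.0897 → 19.0897 [wait]  node(6,4) S=133.1092 payoff=0.0000 vs cont=3.9253 → 3.9253 [wait]  node(6,5) S=186.0945 payoff=0.0000 vs cont=0.0000 → 0.0000 [wait]  node(6,6) S=260.1712 payoff=0.0000 vs cont=0.0000 → 0.0000 [wait]  ⇒ S*(6)=68.1016
t_5: node(5,0) S=41.1973 payoff=69.9927 vs cont=68.5311 → 69.9927 [stop]  node(5,1) S=57.5963 payoff=53.5937 vs cont=52.1321 → 53.5937 [stop]  node(5,2) S=80.5230 payoff=30.6670 vs cont=30.7330 → 30.7330 [wait]  node(5,3) S=112.5759 payoff=0.0000 vs cont=11.3895 → 11.3895 [wait]  node(5,4) S=157.3877 payoff=0.0000 vs cont=1.9455 → 1.9455 [wait]  node(5,5) S=220.0373 payoff=0.0000 vs cont=0.0000 → 0.0000 [wait]  ⇒ S*(5)=57.5963
t_4: node(4,0) S=48.7115 payoff=62.4785 vs cont=61.0169 → 62.4785 [stop]  node(4,1) S=68.1016 payoff=43.0884 vs cont=41.6592 → 43.0884 [stop]  node(4,2) S=95.2100 payoff=15.9800 vs cont=20.8268 → 20.8268 [wait]  node(4,3) S=133.1092 payoff=0.0000 vs cont=6.6005 → 6.6005 [wait]  node(4,4) S=186.0945 payoff=0.0000 vs cont=0.9642 → 0.9642 [wait]  ⇒ S*(4)=68.1016
t_3: node(3,0) S=57.5963 payoff=53.5937 vs cont=52.1321 → 53.5937 [stop]  node(3,1) S=80.5230 payoff=30.6670 vs cont=31.5863 → 31.5863 [wait]  node(3,2) S=112.5759 payoff=0.0000 vs cont=13.5646 → 13.5646 [wait]  node(3,3) S=157.3877 payoff=0.0000 vs cont=3.7450 → 3.7450 [wait]  ⇒ S*(3)=57.5963
t_2: node(2,0) S=68.1016 payoff=43.0884 vs cont=42.0784 → 43.0884 [stop]  node(2,1) S=95.2100 payoff=15.9800 vs cont=22.3182 → 22.3182 [wait]  node(2,2) S=133.1092 payoff=0.0000 vs cont=8.5625 → 8.5625 [wait]  ⇒ S*(2)=68.1016
t_1: node(1,0) S=80.5230 payoff=30.6670 vs cont=32.3189 → 32.3189 [wait]  node(1,1) S=112.5759 payoff=0.0000 vs cont=15.2675 → 15.2675 [wait]  ⇒ S*(1)=-
t_0: node(0,0) S=95.2100 payoff=15.9800 vs cont=23.5178 → 23.5178 [wait]  ⇒ S*(0)=-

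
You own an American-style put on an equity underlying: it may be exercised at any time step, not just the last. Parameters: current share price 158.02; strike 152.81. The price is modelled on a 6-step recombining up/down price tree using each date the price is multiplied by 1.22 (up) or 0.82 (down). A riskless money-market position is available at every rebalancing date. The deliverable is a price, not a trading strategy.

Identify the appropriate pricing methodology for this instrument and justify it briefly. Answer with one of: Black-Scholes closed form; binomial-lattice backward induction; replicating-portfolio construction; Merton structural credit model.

Key observation: early exercise of the strike-152.81 put must be checked at each of the 6 dates (spot 158.02), which forces a node-by-node comparison of intrinsic and continuation value backward from expiry.

framework: binomial-lattice backward induction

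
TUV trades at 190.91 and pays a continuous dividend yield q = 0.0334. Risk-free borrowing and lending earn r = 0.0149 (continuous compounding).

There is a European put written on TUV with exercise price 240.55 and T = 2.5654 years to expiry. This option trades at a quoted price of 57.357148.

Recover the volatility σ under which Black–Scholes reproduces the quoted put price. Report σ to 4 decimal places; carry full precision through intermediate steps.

At σ = 0.1152 the Black–Scholes value reproduces the quote:
σ√T = 0.1152·√2.5654 = 0.184514
d₁ = (ln(S/K) + (r−q+σ²/2)T) / (σ√T) = (ln(190.91/240.55) + (0.0149−0.0334+0.1152²/2)·2.5654) / 0.184514 = (-0.231126 − 0.030437) / 0.184514 = -1.417576
d₂ = d₁ − σ√T = -1.417576 − 0.184514 = -1.602090
e^{−rT} = 0.962497
e^{−qT} = 0.917884
N(−d₁) = 0.921843,  N(−d₂) = 0.945432
V = K·e^{−rT}·N(−d₂) − S·e^{−qT}·N(−d₁) = 218.894604 − 161.537456 = 57.357148 (equal to the quote); since ∂V/∂σ > 0 for all σ, the implied volatility is unique

sigma = 0.1152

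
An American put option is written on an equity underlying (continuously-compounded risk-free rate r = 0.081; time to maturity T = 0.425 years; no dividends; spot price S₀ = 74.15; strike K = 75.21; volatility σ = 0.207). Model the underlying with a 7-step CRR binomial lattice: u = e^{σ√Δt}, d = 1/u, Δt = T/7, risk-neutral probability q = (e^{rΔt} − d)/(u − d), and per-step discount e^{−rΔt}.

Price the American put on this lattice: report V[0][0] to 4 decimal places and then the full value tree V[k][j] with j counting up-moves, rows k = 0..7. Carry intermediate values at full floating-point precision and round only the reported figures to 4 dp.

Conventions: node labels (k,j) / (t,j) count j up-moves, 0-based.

price = 3.6241
tree:
3.6241
5.5699 1.9700
8.2511 3.2960 0.8381
11.5807 5.3285 1.5637 0.2166
14.7448 8.2511 2.8431 0.4686 0.0000
17.7515 11.5807 4.9826 1.0140 0.0000 0.0000
20.6087 14.7448 8.2511 2.1940 0.0000 0.0000 0.0000
23.3238 17.7515 11.5807 4.7472 0.0000 0.0000 0.0000 0.0000

Δt=0.06071  u=1.05233  d=0.95027  q=0.53556  discount=0.99509
step 7 (expiry): payoffs max(K−S,0) = 23.3238 17.7515 11.5807 4.7472 0.0000 0.0000 0.0000 0.0000
k=6: (k=6,j=0): S=54.6013, K−S=20.6087, hold=20.2397 ⇒ V=20.6087 exercise | (k=6,j=1): S=60.4652, K−S=14.7448, hold=14.3758 ⇒ V=14.7448 exercise | (k=6,j=2): S=66.9589, K−S=8.2511, hold=7.8821 ⇒ V=8.2511 exercise | (k=6,j=3): S=74.1500, K−S=1.0600, hold=2.1940 ⇒ V=2.1940 continue | (k=6,j=4): S=82.1134, K−S=0.0000, hold=0.0000 ⇒ V=0.0000 continue | (k=6,j=5): S=90.9320, K−S=0.0000, hold=0.0000 ⇒ V=0.0000 continue | (k=6,j=6): S=100.6976, K−S=0.0000, hold=0.0000 ⇒ V=0.0000 continue
k=5: (k=5,j=0): S=57.4585, K−S=17.7515, hold=17.3825 ⇒ V=17.7515 exercise | (k=5,j=1): S=63.6293, K−S=11.5807, hold=11.2117 ⇒ V=11.5807 exercise | (k=5,j=2): S=70.4628, K−S=4.7472, hold=4.9826 ⇒ V=4.9826 continue | (k=5,j=3): S=78.0302, K−S=0.0000, hold=1.0140 ⇒ V=1.0140 continue | (k=5,j=4): S=86.4102, K−S=0.0000, hold=0.0000 ⇒ V=0.0000 continue | (k=5,j=5): S=95.6903, K−S=0.0000, hold=0.0000 ⇒ V=0.0000 continue
k=4: (k=4,j=0): S=60.4652, K−S=14.7448, hold=14.3758 ⇒ V=14.7448 exercise | (k=4,j=1): S=66.9589, K−S=8.2511, hold=8.0075 ⇒ V=8.2511 exercise | (k=4,j=2): S=74.1500, K−S=1.0600, hold=2.8431 ⇒ V=2.8431 continue | (k=4,j=3): S=82.1134, K−S=0.0000, hold=0.4686 ⇒ V=0.4686 continue | (k=4,j=4): S=90.9320, K−S=0.0000, hold=0.0000 ⇒ V=0.0000 continue
k=3: (k=3,j=0): S=63.6293, K−S=11.5807, hold=11.2117 ⇒ V=11.5807 exercise | (k=3,j=1): S=70.4628, K−S=4.7472, hold=5.3285 ⇒ V=5.3285 continue | (k=3,j=2): S=78.0302, K−S=0.0000, hold=1.5637 ⇒ V=1.5637 continue | (k=3,j=3): S=86.4102, K−S=0.0000, hold=0.2166 ⇒ V=0.2166 continue
k=2: (k=2,j=0): S=66.9589, K−S=8.2511, hold=8.1919 ⇒ V=8.2511 exercise | (k=2,j=1): S=74.1500, K−S=1.0600, hold=3.2960 ⇒ V=3.2960 continue | (k=2,j=2): S=82.1134, K−S=0.0000, hold=0.8381 ⇒ V=0.8381 continue
k=1: (k=1,j=0): S=70.4628, K−S=4.7472, hold=5.5699 ⇒ V=5.5699 continue | (k=1,j=1): S=78.0302, K−S=0.0000, hold=1.9700 ⇒ V=1.9700 continue
k=0: (k=0,j=0): S=74.1500, K−S=1.0600, hold=3.6241 ⇒ V=3.6241 continue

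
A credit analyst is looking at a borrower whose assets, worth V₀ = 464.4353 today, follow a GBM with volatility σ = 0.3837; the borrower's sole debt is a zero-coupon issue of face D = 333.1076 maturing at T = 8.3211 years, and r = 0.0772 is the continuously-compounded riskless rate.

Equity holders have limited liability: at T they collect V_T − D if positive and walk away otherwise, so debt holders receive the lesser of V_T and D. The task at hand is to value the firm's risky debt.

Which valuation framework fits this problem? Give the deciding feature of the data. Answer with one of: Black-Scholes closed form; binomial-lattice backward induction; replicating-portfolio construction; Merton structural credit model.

Key observation: the asked-for credit quantity lives on the firm's capital structure — asset value, asset volatility, debt face 333.1076 — which is the structural model's domain.

framework: Merton structural credit model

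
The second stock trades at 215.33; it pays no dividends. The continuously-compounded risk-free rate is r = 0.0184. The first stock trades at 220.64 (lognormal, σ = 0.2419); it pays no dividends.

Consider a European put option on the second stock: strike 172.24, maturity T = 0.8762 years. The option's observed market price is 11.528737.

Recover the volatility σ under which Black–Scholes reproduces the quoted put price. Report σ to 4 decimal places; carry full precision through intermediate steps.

sigma = 0.4057

At σ = 0.4057 the Black–Scholes value reproduces the quote:
σ√T = 0.4057·√0.8762 = 0.379758
d₁ = (ln(S/K) + (r+σ²/2)T) / (σ√T) = (ln(215.33/172.24) + (0.0184+0.4057²/2)·0.8762) / 0.379758 = (0.223283 + 0.088230) / 0.379758 = 0.820294
d₂ = d₁ − σ√T = 0.820294 − 0.379758 = 0.440536
e^{−rT} = 0.984007
N(−d₁) = 0.206024,  N(−d₂) = 0.329774
V = K·e^{−rT}·N(−d₂) − S·N(−d₁) = 55.891952 − 44.363215 = 11.528737 (the quoted price), and the Black–Scholes price is strictly increasing in σ, so σ is unique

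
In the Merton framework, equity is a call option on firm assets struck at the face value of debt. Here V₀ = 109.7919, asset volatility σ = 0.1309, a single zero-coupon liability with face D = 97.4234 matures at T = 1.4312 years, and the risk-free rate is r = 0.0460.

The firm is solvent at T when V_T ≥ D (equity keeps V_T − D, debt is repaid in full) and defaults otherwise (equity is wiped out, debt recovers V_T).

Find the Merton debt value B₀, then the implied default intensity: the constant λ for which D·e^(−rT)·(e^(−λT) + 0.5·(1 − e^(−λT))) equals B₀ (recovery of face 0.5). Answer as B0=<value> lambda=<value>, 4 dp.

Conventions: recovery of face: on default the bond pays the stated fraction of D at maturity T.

Work the structural quantities from V₀ = 109.7919 against face 97.4234:
d₁ = [ln(V₀/D) + (r + σ²/2)T] / (σ√T)
   = [ln(109.7919/97.4234) + (0.0460 + 0.5·0.1309²)·1.4312] / (0.1309·√1.4312)
   = [0.119520 + 0.078097] / 0.156599 = 1.261929
d₂ = d₁ − σ√T = 1.261929 − 0.156599 = 1.105330
N(d₁) = 0.896513,  N(d₂) = 0.865492,  e^(−rT) = 0.936285
E₀ = V₀·N(d₁) − D·e^(−rT)·N(d₂)
   = 109.7919·0.896513 − 97.4234·0.936285·0.865492 = 19.483092
B₀ = V₀ − E₀ = 109.7919 − 19.483092 = 90.308808
e^(−λT) = (B₀·e^(rT)/D − 0.5)/(1 − 0.5) = (90.3088·1.068051/97.4234 − 0.5)/0.5 = 0.98010696
λ = −ln(0.98010696)/1.4312 = 0.014040

B0=90.3088 lambda=0.0140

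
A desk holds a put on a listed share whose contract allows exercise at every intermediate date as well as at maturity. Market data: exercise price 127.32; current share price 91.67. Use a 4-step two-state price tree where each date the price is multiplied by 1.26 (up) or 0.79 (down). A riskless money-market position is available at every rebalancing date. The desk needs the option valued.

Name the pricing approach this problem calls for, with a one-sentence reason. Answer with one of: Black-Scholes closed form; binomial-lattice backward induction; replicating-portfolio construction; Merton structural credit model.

Key observation: the exercise right at every one of the 4 steps is what matters: each node needs max(127.32 − S, continuation), which only the stepwise tree valuation starting from spot 91.67 delivers.

framework: binomial-lattice backward induction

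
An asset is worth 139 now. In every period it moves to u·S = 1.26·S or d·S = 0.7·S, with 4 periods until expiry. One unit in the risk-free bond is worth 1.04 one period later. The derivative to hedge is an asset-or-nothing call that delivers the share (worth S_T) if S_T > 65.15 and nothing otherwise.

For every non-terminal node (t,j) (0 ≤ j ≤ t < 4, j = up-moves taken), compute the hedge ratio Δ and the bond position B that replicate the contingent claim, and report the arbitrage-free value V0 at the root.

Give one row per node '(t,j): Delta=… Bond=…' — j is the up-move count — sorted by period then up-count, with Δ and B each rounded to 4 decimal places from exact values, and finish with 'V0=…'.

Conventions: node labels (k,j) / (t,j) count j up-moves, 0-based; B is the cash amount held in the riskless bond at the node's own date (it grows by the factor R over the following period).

(0,0): Delta=1.1744 Bond=-32.4796
(1,0): Delta=1.4163 Bond=-57.3215
(1,1): Delta=1.0874 Bond=-18.5452
(2,0): Delta=1.6550 Bond=-75.8728
(2,1): Delta=1.3305 Bond=-49.0942
(2,2): Delta=1.0000 Bond=0.0000
(3,0): Delta=0.0000 Bond=0.0000
(3,1): Delta=2.2500 Bond=-129.9657
(3,2): Delta=1.0000 Bond=0.0000
(3,3): Delta=1.0000 Bond=0.0000
V0=130.7591

Risk-neutral probability p* = (R−d)/(u−d) = (1.04−0.7)/(1.26−0.7) = 0.6071.
Terminal payoffs: V(4,0)=0.0000, V(4,1)=0.0000, V(4,2)=108.1314, V(4,3)=194.6366, V(4,4)=350.3459
(3,0): S=47.6770. Δ = (V_up−V_dn)/(S_up−S_dn) = (0.0000−0.0000)/(60.0730−33.3739) = 0.0000. V = [p*·0.0000 + (1−p*)·0.0000]/1.04 = 0.0000. B = V − Δ·S = 0.0000.
(3,1): S=85.8186. Δ = (V_up−V_dn)/(S_up−S_dn) = (108.1314−0.0000)/(108.1314−60.0730) = 2.2500. V = [p*·108.1314 + (1−p*)·0.0000]/1.04 = 63.1262. B = V − Δ·S = -129.9657.
(3,2): S=154.4735. Δ = (V_up−V_dn)/(S_up−S_dn) = (194.6366−108.1314)/(194.6366−108.1314) = 1.0000. V = [p*·194.6366 + (1−p*)·108.1314]/1.04 = 154.4735. B = V − Δ·S = 0.0000.
(3,3): S=278.0523. Δ = (V_up−V_dn)/(S_up−S_dn) = (350.3459−194.6366)/(350.3459−194.6366) = 1.0000. V = [p*·350.3459 + (1−p*)·194.6366]/1.04 = 278.0523. B = V − Δ·S = 0.0000.
(2,0): S=68.1100. Δ = (V_up−V_dn)/(S_up−S_dn) = (63.1262−0.0000)/(85.8186−47.6770) = 1.6550. V = [p*·63.1262 + (1−p*)·0.0000]/1.04 = 36.8525. B = V − Δ·S = -75.8728.
(2,1): S=122.5980. Δ = (V_up−V_dn)/(S_up−S_dn) = (154.4735−63.1262)/(154.4735−85.8186) = 1.3305. V = [p*·154.4735 + (1−p*)·63.1262]/1.04 = 114.0260. B = V − Δ·S = -49.0942.
(2,2): S=220.6764. Δ = (V_up−V_dn)/(S_up−S_dn) = (278.0523−154.4735)/(278.0523−154.4735) = 1.0000. V = [p*·278.0523 + (1−p*)·154.4735]/1.04 = 220.6764. B = V − Δ·S = 0.0000.
(1,0): S=97.3000. Δ = (V_up−V_dn)/(S_up−S_dn) = (114.0260−36.8525)/(122.5980−68.1100) = 1.4163. V = [p*·114.0260 + (1−p*)·36.8525]/1.04 = 80.4883. B = V − Δ·S = -57.3215.
(1,1): S=175.1400. Δ = (V_up−V_dn)/(S_up−S_dn) = (220.6764−114.0260)/(220.6764−122.5980) = 1.0874. V = [p*·220.6764 + (1−p*)·114.0260]/1.04 = 171.9020. B = V − Δ·S = -18.5452.
(0,0): S=139.0000. Δ = (V_up−V_dn)/(S_up−S_dn) = (171.9020−80.4883)/(175.1400−97.3000) = 1.1744. V = [p*·171.9020 + (1−p*)·80.4883]/1.04 = 130.7591. B = V − Δ·S = -32.4796.
Sanity check at the root: Δ(0,0)·S0 + B(0,0) reproduces V0 = 130.7591.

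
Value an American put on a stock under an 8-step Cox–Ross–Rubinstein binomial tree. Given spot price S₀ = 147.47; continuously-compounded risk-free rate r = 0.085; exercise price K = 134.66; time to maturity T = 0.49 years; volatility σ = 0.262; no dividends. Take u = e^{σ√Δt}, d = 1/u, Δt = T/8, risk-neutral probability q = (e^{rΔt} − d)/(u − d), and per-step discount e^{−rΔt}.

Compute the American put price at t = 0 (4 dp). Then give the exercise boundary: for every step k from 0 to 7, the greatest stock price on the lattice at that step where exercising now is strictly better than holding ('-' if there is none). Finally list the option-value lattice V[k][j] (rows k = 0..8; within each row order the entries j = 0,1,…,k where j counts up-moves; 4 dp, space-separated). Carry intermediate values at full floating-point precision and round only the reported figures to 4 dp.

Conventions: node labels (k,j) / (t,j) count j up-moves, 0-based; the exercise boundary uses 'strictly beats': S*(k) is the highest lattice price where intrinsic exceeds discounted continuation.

Δt=0.06125, u=1.06699, d=0.93722, q=0.52402, disc=e^(-rΔt)=0.99481
k=8 terminal: V=max(K-S,0) → 46.8749 34.7195 20.8810 5.1263 0.0000 0.0000 0.0000 0.0000 0.0000
k=7: j=0 S=93.6658 intr=40.9942 cont=40.2950 V=40.9942[EX]; j=1 S=106.6355 intr=28.0245 cont=27.3253 V=28.0245[EX]; j=2 S=121.4011 intr=13.2589 cont=12.5597 V=13.2589[EX]; j=3 S=138.2112 intr=0.0000 cont=2.4273 V=2.4273[hold]; j=4 S=157.3490 intr=0.0000 cont=0.0000 V=0.0000[hold]; j=5 S=179.1368 intr=0.0000 cont=0.0000 V=0.0000[hold]; j=6 S=203.9415 intr=0.0000 cont=0.0000 V=0.0000[hold]; j=7 S=232.1809 intr=0.0000 cont=0.0000 V=0.0000[hold]  S*(7)=121.4011
k=6: j=0 S=99.9405 intr=34.7195 cont=34.0203 V=34.7195[EX]; j=1 S=113.7790 intr=20.8810 cont=20.1817 V=20.8810[EX]; j=2 S=129.5337 intr=5.1263 cont=7.5436 V=7.5436[hold]; j=3 S=147.4700 intr=0.0000 cont=1.1494 V=1.1494[hold]; j=4 S=167.8899 intr=0.0000 cont=0.0000 V=0.0000[hold]; j=5 S=191.1372 intr=0.0000 cont=0.0000 V=0.0000[hold]; j=6 S=217.6036 intr=0.0000 cont=0.0000 V=0.0000[hold]  S*(6)=113.7790
k=5: j=0 S=106.6355 intr=28.0245 cont=27.3253 V=28.0245[EX]; j=1 S=121.4011 intr=13.2589 cont=13.8198 V=13.8198[hold]; j=2 S=138.2112 intr=0.0000 cont=4.1711 V=4.1711[hold]; j=3 S=157.3490 intr=0.0000 cont=0.5442 V=0.5442[hold]; j=4 S=179.1368 intr=0.0000 cont=0.0000 V=0.0000[hold]; j=5 S=203.9415 intr=0.0000 cont=0.0000 V=0.0000[hold]  S*(5)=106.6355
k=4: j=0 S=113.7790 intr=20.8810 cont=20.4741 V=20.8810[EX]; j=1 S=129.5337 intr=5.1263 cont=8.7182 V=8.7182[hold]; j=2 S=147.4700 intr=0.0000 cont=2.2588 V=2.2588[hold]; j=3 S=167.8899 intr=0.0000 cont=0.2577 V=0.2577[hold]; j=4 S=191.1372 intr=0.0000 cont=0.0000 V=0.0000[hold]  S*(4)=113.7790
k=3: j=0 S=121.4011 intr=13.2589 cont=14.4322 V=14.4322[hold]; j=1 S=138.2112 intr=0.0000 cont=5.3057 V=5.3057[hold]; j=2 S=157.3490 intr=0.0000 cont=1.2039 V=1.2039[hold]; j=3 S=179.1368 intr=0.0000 cont=0.1220 V=0.1220[hold]  S*(3)=-
k=2: j=0 S=129.5337 intr=5.1263 cont=9.5996 V=9.5996[hold]; j=1 S=147.4700 intr=0.0000 cont=3.1399 V=3.1399[hold]; j=2 S=167.8899 intr=0.0000 cont=0.6337 V=0.6337[hold]  S*(2)=-
k=1: j=0 S=138.2112 intr=0.0000 cont=6.1823 V=6.1823[hold]; j=1 S=157.3490 intr=0.0000 cont=1.8171 V=1.8171[hold]  S*(1)=-
k=0: j=0 S=147.4700 intr=0.0000 cont=3.8747 V=3.8747[hold]  S*(0)=-

price = 3.8747
boundary = - - - - 113.7790 106.6355 113.7790 121.4011
tree:
3.8747
6.1823 1.8171
9.5996 3.1399 0.6337
14.4322 5.3057 1.2039 0.1220
20.8810 8.7182 2.2588 0.2577 0.0000
28.0245 13.8198 4.1711 0.5442 0.0000 0.0000
34.7195 20.8810 7.5436 1.1494 0.0000 0.0000 0.0000
40.9942 28.0245 13.2589 2.4273 0.0000 0.0000 0.0000 0.0000
46.8749 34.7195 20.8810 5.1263 0.0000 0.0000 0.0000 0.0000 0.0000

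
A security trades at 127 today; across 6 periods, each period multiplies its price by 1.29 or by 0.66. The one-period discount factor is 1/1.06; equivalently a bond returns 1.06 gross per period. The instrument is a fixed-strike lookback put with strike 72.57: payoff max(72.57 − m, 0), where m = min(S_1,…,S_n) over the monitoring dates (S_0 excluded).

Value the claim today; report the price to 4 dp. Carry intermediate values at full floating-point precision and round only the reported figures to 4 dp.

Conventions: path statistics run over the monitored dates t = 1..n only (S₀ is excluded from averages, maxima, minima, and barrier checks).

No-arbitrage gives p* = (R−d)/(u−d) = 0.6349: enumerate every path, weight its payoff by its p*-probability, and discount by R^6.
Enumerate all 2^6 = 64 price paths (U = up ×1.29, D = down ×0.66); each path with k up-moves has probability p*^k·(1−p*)^(6−k).
DDDDDD: m=10.4971, payoff=62.0729, prob=0.002368
UDDDDD: m=20.5170, payoff=52.0530, prob=0.004118
DUDDDD: m=20.5170, payoff=52.0530, prob=0.004118
UUDDDD: m=40.1013, payoff=32.4687, prob=0.007161
DDUDDD: m=20.5170, payoff=52.0530, prob=0.004118
UDUDDD: m=40.1013, payoff=32.4687, prob=0.007161
DUUDDD: m=40.1013, payoff=32.4687, prob=0.007161
UUUDDD: m=78.3799, payoff=0.0000, prob=0.012454
DDDUDD: m=20.5170, payoff=52.0530, prob=0.004118
UDDUDD: m=40.1013, payoff=32.4687, prob=0.007161
DUDUDD: m=40.1013, payoff=32.4687, prob=0.007161
UUDUDD: m=78.3799, payoff=0.0000, prob=0.012454
DDUUDD: m=40.1013, payoff=32.4687, prob=0.007161
UDUUDD: m=78.3799, payoff=0.0000, prob=0.012454
DUUUDD: m=78.3799, payoff=0.0000, prob=0.012454
UUUUDD: m=153.1971, payoff=0.0000, prob=0.021660
DDDDUD: m=20.5170, payoff=52.0530, prob=0.004118
UDDDUD: m=40.1013, payoff=32.4687, prob=0.007161
DUDDUD: m=40.1013, payoff=32.4687, prob=0.007161
UUDDUD: m=78.3799, payoff=0.0000, prob=0.012454
DDUDUD: m=40.1013, payoff=32.4687, prob=0.007161
UDUDUD: m=78.3799, payoff=0.0000, prob=0.012454
DUUDUD: m=78.3799, payoff=0.0000, prob=0.012454
UUUDUD: m=153.1971, payoff=0.0000, prob=0.021660
DDDUUD: m=36.5120, payoff=36.0580, prob=0.007161
UDDUUD: m=71.3643, payoff=1.2057, prob=0.012454
DUDUUD: m=71.3643, payoff=1.2057, prob=0.012454
UUDUUD: m=139.4849, payoff=0.0000, prob=0.021660
DDUUUD: m=55.3212, payoff=17.2488, prob=0.012454
UDUUUD: m=108.1278, payoff=0.0000, prob=0.021660
DUUUUD: m=83.8200, payoff=0.0000, prob=0.021660
UUUUUD: m=163.8300, payoff=0.0000, prob=0.037669
DDDDDU: m=15.9046, payoff=56.6654, prob=0.004118
UDDDDU: m=31.0863, payoff=41.4837, prob=0.007161
DUDDDU: m=31.0863, payoff=41.4837, prob=0.007161
UUDDDU: m=60.7596, payoff=11.8104, prob=0.012454
DDUDDU: m=31.0863, payoff=41.4837, prob=0.007161
UDUDDU: m=60.7596, payoff=11.8104, prob=0.012454
DUUDDU: m=60.7596, payoff=11.8104, prob=0.012454
UUUDDU: m=118.7574, payoff=0.0000, prob=0.021660
DDDUDU: m=31.0863, payoff=41.4837, prob=0.007161
UDDUDU: m=60.7596, payoff=11.8104, prob=0.012454
DUDUDU: m=60.7596, payoff=11.8104, prob=0.012454
UUDUDU: m=118.7574, payoff=0.0000, prob=0.021660
DDUUDU: m=55.3212, payoff=17.2488, prob=0.012454
UDUUDU: m=108.1278, payoff=0.0000, prob=0.021660
DUUUDU: m=83.8200, payoff=0.0000, prob=0.021660
UUUUDU: m=163.8300, payoff=0.0000, prob=0.037669
DDDDUU: m=24.0979, payoff=48.4721, prob=0.007161
UDDDUU: m=47.1005, payoff=25.4695, prob=0.012454
DUDDUU: m=47.1005, payoff=25.4695, prob=0.012454
UUDDUU: m=92.0600, payoff=0.0000, prob=0.021660
DDUDUU: m=47.1005, payoff=25.4695, prob=0.012454
UDUDUU: m=92.0600, payoff=0.0000, prob=0.021660
DUUDUU: m=83.8200, payoff=0.0000, prob=0.021660
UUUDUU: m=163.8300, payoff=0.0000, prob=0.037669
DDDUUU: m=36.5120, payoff=36.0580, prob=0.012454
UDDUUU: m=71.3643, payoff=1.2057, prob=0.021660
DUDUUU: m=71.3643, payoff=1.2057, prob=0.021660
UUDUUU: m=139.4849, payoff=0.0000, prob=0.037669
DDUUUU: m=55.3212, payoff=17.2488, prob=0.021660
UDUUUU: m=108.1278, payoff=0.0000, prob=0.037669
DUUUUU: m=83.8200, payoff=0.0000, prob=0.037669
UUUUUU: m=163.8300, payoff=0.0000, prob=0.065511
Price = Σ prob·payoff / R^6 = 8.359933 / 1.418519 = 5.8934

price = 5.8934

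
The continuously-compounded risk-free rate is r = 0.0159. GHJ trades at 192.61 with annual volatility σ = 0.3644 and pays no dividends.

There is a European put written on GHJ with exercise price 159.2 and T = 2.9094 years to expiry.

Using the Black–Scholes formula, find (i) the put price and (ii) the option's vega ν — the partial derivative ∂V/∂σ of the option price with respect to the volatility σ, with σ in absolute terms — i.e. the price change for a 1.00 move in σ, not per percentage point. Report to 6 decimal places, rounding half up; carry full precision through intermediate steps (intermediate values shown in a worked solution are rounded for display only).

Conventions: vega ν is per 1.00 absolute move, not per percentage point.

price = 24.646265
ν = 103.180148

σ√T = 0.3644·√2.9094 = 0.621556
d₁ = (ln(S/K) + (r+σ²/2)T) / (σ√T) = (ln(192.61/159.2) + (0.0159+0.3644²/2)·2.9094) / 0.621556 = (0.190506 + 0.239425) / 0.621556 = 0.691702
d₂ = d₁ − σ√T = 0.691702 − 0.621556 = 0.070146
e^{−rT} = 0.954794
N(−d₁) = 0.244562,  N(−d₂) = 0.472039
Put price V = K·e^{−rT}·N(−d₂) − S·N(−d₁) = 71.751396 − 47.105132 = 24.646265
φ(d₁) = (1/√(2π))·e^{−d₁²/2} = 0.314062
ν = S·φ(d₁)·√T = 103.180148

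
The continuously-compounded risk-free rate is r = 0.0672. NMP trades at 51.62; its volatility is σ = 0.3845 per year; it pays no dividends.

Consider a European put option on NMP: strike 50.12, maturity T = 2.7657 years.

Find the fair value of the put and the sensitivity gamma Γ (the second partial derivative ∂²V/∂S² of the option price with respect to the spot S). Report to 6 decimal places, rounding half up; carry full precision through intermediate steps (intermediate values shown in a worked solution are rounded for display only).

σ√T = 0.3845·√2.7657 = 0.639439
d₁ = (ln(S/K) + (r+σ²/2)T) / (σ√T) = (ln(51.62/50.12) + (0.0672+0.3845²/2)·2.7657) / 0.639439 = (0.029489 + 0.390296) / 0.639439 = 0.656490
d₂ = d₁ − σ√T = 0.656490 − 0.639439 = 0.017051
e^{−rT} = 0.830394
N(−d₁) = 0.255754,  N(−d₂) = 0.493198
Put price V = K·e^{−rT}·N(−d₂) − S·N(−d₁) = 20.526573 − 13.202047 = 7.324526
φ(d₁) = (1/√(2π))·e^{−d₁²/2} = 0.321606
Γ = φ(d₁) / (S·σ·√T) = 0.009743

price = 7.324526
Γ = 0.009743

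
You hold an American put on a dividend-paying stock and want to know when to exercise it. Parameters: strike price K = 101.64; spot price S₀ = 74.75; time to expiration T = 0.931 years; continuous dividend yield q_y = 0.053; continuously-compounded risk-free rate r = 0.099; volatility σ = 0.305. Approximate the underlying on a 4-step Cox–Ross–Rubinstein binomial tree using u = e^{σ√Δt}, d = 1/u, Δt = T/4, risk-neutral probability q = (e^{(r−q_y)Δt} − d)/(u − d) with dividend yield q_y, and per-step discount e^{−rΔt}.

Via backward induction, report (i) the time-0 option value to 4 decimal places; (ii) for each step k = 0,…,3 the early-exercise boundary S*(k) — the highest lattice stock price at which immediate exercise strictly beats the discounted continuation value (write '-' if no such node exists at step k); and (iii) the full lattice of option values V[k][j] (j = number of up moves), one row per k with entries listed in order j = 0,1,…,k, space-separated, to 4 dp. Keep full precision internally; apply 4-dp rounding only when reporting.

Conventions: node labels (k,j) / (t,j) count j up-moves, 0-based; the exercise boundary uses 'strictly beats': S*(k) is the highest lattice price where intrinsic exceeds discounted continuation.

params: Δt=0.23275 u=1.15852 d=0.86317 q=0.49972 e^(-rΔt)=0.97722
t_4 payoffs: 60.1451 45.9467 26.8900 1.3126 0.0000
t_3: node(3,0) S=48.0727 payoff=53.5673 vs cont=51.8414 → 53.5673 [stop]  node(3,1) S=64.5219 payoff=37.1181 vs cont=35.5939 → 37.1181 [stop]  node(3,2) S=86.5995 payoff=15.0405 vs cont=13.7870 → 15.0405 [stop]  node(3,3) S=116.2314 payoff=0.0000 vs cont=0.6417 → 0.6417 [wait]  ⇒ S*(3)=86.5995
t_2: node(2,0) S=55.6933 payoff=45.9467 vs cont=44.3143 → 45.9467 [stop]  node(2,1) S=74.7500 payoff=26.8900 vs cont=25.4912 → 26.8900 [stop]  node(2,2) S=100.3274 payoff=1.3126 vs cont=7.6664 → 7.6664 [wait]  ⇒ S*(2)=74.7500
t_1: node(1,0) S=64.5219 payoff=37.1181 vs cont=35.5939 → 37.1181 [stop]  node(1,1) S=86.5995 payoff=15.0405 vs cont=16.8898 → 16.8898 [wait]  ⇒ S*(1)=64.5219
t_0: node(0,0) S=74.7500 payoff=26.8900 vs cont=26.3943 → 26.8900 [stop]  ⇒ S*(0)=74.7500

price = 26.8900
boundary = 74.7500 64.5219 74.7500 86.5995
tree:
26.8900
37.1181 16.8898
45.9467 26.8900 7.6664
53.5673 37.1181 15.0405 0.6417
60.1451 45.9467 26.8900 1.3126 0.0000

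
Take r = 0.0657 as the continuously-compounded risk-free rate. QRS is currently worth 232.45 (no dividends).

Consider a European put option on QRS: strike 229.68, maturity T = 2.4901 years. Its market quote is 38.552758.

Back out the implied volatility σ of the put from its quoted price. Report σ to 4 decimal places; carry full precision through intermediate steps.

At σ = 0.4193 the Black–Scholes value reproduces the quote:
σ√T = 0.4193·√2.4901 = 0.661658
d₁ = (ln(S/K) + (r+σ²/2)T) / (σ√T) = (ln(232.45/229.68) + (0.0657+0.4193²/2)·2.4901) / 0.661658 = (0.011988 + 0.382495) / 0.661658 = 0.596204
d₂ = d₁ − σ√T = 0.596204 − 0.661658 = -0.065453
e^{−rT} = 0.849082
N(−d₁) = 0.275519,  N(−d₂) = 0.526093
V = K·e^{−rT}·N(−d₂) − S·N(−d₁) = 102.597241 − 64.044484 = 38.552758 (the observed quote) — the price is monotone increasing in volatility, hence this σ is the only solution

sigma = 0.4193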